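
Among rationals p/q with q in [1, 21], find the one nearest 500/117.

47/11

Expand x = 500/117 as a continued fraction with the Euclidean algorithm:
  500 = 4*117 + 32, so a_0 = 4.
  117 = 3*32 + 21, so a_1 = 3.
  32 = 1*21 + 11, so a_2 = 1.
  21 = 1*11 + 10, so a_3 = 1.
  11 = 1*10 + 1, so a_4 = 1.
  10 = 10*1 + 0, so a_5 = 10.
so x = [4; 3, 1, 1, 1, 10].
Convergents (p_i = a_i*p_{i-1} + p_{i-2}, q_i = a_i*q_{i-1} + q_{i-2} with p_{-2}=0, p_{-1}=1, q_{-2}=1, q_{-1}=0), until the denominator exceeds 21:
  i=0: a_0=4, p_0 = 4*1 + 0 = 4, q_0 = 4*0 + 1 = 1.
  i=1: a_1=3, p_1 = 3*4 + 1 = 13, q_1 = 3*1 + 0 = 3.
  i=2: a_2=1, p_2 = 1*13 + 4 = 17, q_2 = 1*3 + 1 = 4.
  i=3: a_3=1, p_3 = 1*17 + 13 = 30, q_3 = 1*4 + 3 = 7.
  i=4: a_4=1, p_4 = 1*30 + 17 = 47, q_4 = 1*7 + 4 = 11.
  i=5: a_5=10, p_5 = 10*47 + 30 = 500, q_5 = 10*11 + 7 = 117.
q_5 = 117 > 21, so the last convergent with denominator <= 21 is p_4/q_4 = 47/11.
The closest fraction with denominator <= 21 is either p_4/q_4 or the intermediate fraction (k*p_4 + p_3)/(k*q_4 + q_3) with the largest k >= 1 whose denominator stays <= 21; these approach x as k grows, and every other convergent or intermediate fraction in range is farther away.
Largest k: floor((21 - q_3)/q_4) = floor((21 - 7)/11) = 1.
That gives (1*47 + 30)/(1*11 + 7) = 77/18.
Compare the errors: |x - 47/11| = |500*11 - 47*117|/(117*11) = 1/1287, and |x - 77/18| = |500*18 - 77*117|/(117*18) = 9/2106.
Cross-multiplying, 1*2106 = 2106 < 11583 = 9*1287, so 1/1287 is smaller: the convergent 47/11 is closer to x than 77/18.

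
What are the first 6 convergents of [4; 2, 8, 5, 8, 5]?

Using the convergent recurrence p_i = a_i*p_{i-1} + p_{i-2}, q_i = a_i*q_{i-1} + q_{i-2} with p_{-2}=0, p_{-1}=1, q_{-2}=1, q_{-1}=0:
  i=0: a_0=4, p_0 = 4*1 + 0 = 4, q_0 = 4*0 + 1 = 1.
  i=1: a_1=2, p_1 = 2*4 + 1 = 9, q_1 = 2*1 + 0 = 2.
  i=2: a_2=8, p_2 = 8*9 + 4 = 76, q_2 = 8*2 + 1 = 17.
  i=3: a_3=5, p_3 = 5*76 + 9 = 389, q_3 = 5*17 + 2 = 87.
  i=4: a_4=8, p_4 = 8*389 + 76 = 3188, q_4 = 8*87 + 17 = 713.
  i=5: a_5=5, p_5 = 5*3188 + 389 = 16329, q_5 = 5*713 + 87 = 3652.

4/1, 9/2, 76/17, 389/87, 3188/713, 16329/3652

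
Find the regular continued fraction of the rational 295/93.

[3; 5, 1, 4, 3]

Run the Euclidean algorithm on 295 and 93; the successive quotients are the partial quotients a_0, a_1, ... (each step inverts the fractional part left over by the previous one):
  295 = 3*93 + 16, so a_0 = 3.
  93 = 5*16 + 13, so a_1 = 5.
  16 = 1*13 + 3, so a_2 = 1.
  13 = 4*3 + 1, so a_3 = 4.
  3 = 3*1 + 0, so a_4 = 3.
The remainder reaches 0 after 5 divisions, so the expansion has 5 partial quotients, read off in order.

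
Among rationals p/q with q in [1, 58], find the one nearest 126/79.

67/42

Expand x = 126/79 as a continued fraction with the Euclidean algorithm:
  126 = 1*79 + 47, so a_0 = 1.
  79 = 1*47 + 32, so a_1 = 1.
  47 = 1*32 + 15, so a_2 = 1.
  32 = 2*15 + 2, so a_3 = 2.
  15 = 7*2 + 1, so a_4 = 7.
  2 = 2*1 + 0, so a_5 = 2.
so x = [1; 1, 1, 2, 7, 2].
Convergents (p_i = a_i*p_{i-1} + p_{i-2}, q_i = a_i*q_{i-1} + q_{i-2} with p_{-2}=0, p_{-1}=1, q_{-2}=1, q_{-1}=0), until the denominator exceeds 58:
  i=0: a_0=1, p_0 = 1*1 + 0 = 1, q_0 = 1*0 + 1 = 1.
  i=1: a_1=1, p_1 = 1*1 + 1 = 2, q_1 = 1*1 + 0 = 1.
  i=2: a_2=1, p_2 = 1*2 + 1 = 3, q_2 = 1*1 + 1 = 2.
  i=3: a_3=2, p_3 = 2*3 + 2 = 8, q_3 = 2*2 + 1 = 5.
  i=4: a_4=7, p_4 = 7*8 + 3 = 59, q_4 = 7*5 + 2 = 37.
  i=5: a_5=2, p_5 = 2*59 + 8 = 126, q_5 = 2*37 + 5 = 79.
q_5 = 79 > 58, so the last convergent with denominator <= 58 is p_4/q_4 = 59/37.
The closest fraction with denominator <= 58 is either p_4/q_4 or the intermediate fraction (k*p_4 + p_3)/(k*q_4 + q_3) with the largest k >= 1 whose denominator stays <= 58; these approach x as k grows, and every other convergent or intermediate fraction in range is farther away.
Largest k: floor((58 - q_3)/q_4) = floor((58 - 5)/37) = 1.
That gives (1*59 + 8)/(1*37 + 5) = 67/42.
Compare the errors: |x - 59/37| = |126*37 - 59*79|/(79*37) = 1/2923, and |x - 67/42| = |126*42 - 67*79|/(79*42) = 1/3318.
Cross-multiplying, 1*2923 = 2923 < 3318 = 1*3318, so 1/3318 is smaller: the intermediate fraction 67/42 is closer to x than 59/37.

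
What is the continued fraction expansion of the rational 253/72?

Run the Euclidean algorithm on 253 and 72; the successive quotients are the partial quotients a_0, a_1, ... (each step inverts the fractional part left over by the previous one):
  253 = 3*72 + 37, so a_0 = 3.
  72 = 1*37 + 35, so a_1 = 1.
  37 = 1*35 + 2, so a_2 = 1.
  35 = 17*2 + 1, so a_3 = 17.
  2 = 2*1 + 0, so a_4 = 2.
The remainder reaches 0 after 5 divisions, so the expansion has 5 partial quotients, read off in order.

[3; 1, 1, 17, 2]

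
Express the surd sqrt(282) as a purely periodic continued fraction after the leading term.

[16; (1, 3, 1, 4, 1, 3, 1, 32)]

Write x_i = (sqrt(282) + m_i)/d_i with (m_0, d_0) = (0, 1). a_0 = floor(sqrt(282)) = 16, since 16^2 = 256 <= 282 < 289 = 17^2.
Iterate m_{i+1} = d_i*a_i - m_i, d_{i+1} = (282 - m_{i+1}^2)/d_i, a_{i+1} = floor((a_0 + m_{i+1})/d_{i+1}):
  m_1 = 1*16 - 0 = 16, d_1 = (282 - 16^2)/1 = 26/1 = 26, a_1 = floor((16 + 16)/26) = 1.
  m_2 = 26*1 - 16 = 10, d_2 = (282 - 10^2)/26 = 182/26 = 7, a_2 = floor((16 + 10)/7) = 3.
  m_3 = 7*3 - 10 = 11, d_3 = (282 - 11^2)/7 = 161/7 = 23, a_3 = floor((16 + 11)/23) = 1.
  m_4 = 23*1 - 11 = 12, d_4 = (282 - 12^2)/23 = 138/23 = 6, a_4 = floor((16 + 12)/6) = 4.
  m_5 = 6*4 - 12 = 12, d_5 = (282 - 12^2)/6 = 138/6 = 23, a_5 = floor((16 + 12)/23) = 1.
  m_6 = 23*1 - 12 = 11, d_6 = (282 - 11^2)/23 = 161/23 = 7, a_6 = floor((16 + 11)/7) = 3.
  m_7 = 7*3 - 11 = 10, d_7 = (282 - 10^2)/7 = 182/7 = 26, a_7 = floor((16 + 10)/26) = 1.
  m_8 = 26*1 - 10 = 16, d_8 = (282 - 16^2)/26 = 26/26 = 1, a_8 = floor((16 + 16)/1) = 32.
  m_9 = 1*32 - 16 = 16, d_9 = (282 - 16^2)/1 = 26/1 = 26: (m_9, d_9) = (m_1, d_1) = (16, 26), so from here the quotients repeat a_1, ..., a_8; the period length is 8.
Hence the expansion of sqrt(282) is a_0 = 16 followed by the repeating block 1, 3, 1, 4, 1, 3, 1, 32 (period 8).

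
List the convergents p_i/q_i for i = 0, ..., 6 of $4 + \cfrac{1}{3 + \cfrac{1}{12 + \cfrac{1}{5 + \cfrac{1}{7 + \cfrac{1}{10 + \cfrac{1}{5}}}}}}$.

4/1, 13/3, 160/37, 813/188, 5851/1353, 59323/13718, 302466/69943

Using the convergent recurrence p_i = a_i*p_{i-1} + p_{i-2}, q_i = a_i*q_{i-1} + q_{i-2} with p_{-2}=0, p_{-1}=1, q_{-2}=1, q_{-1}=0:
  i=0: a_0=4, p_0 = 4*1 + 0 = 4, q_0 = 4*0 + 1 = 1.
  i=1: a_1=3, p_1 = 3*4 + 1 = 13, q_1 = 3*1 + 0 = 3.
  i=2: a_2=12, p_2 = 12*13 + 4 = 160, q_2 = 12*3 + 1 = 37.
  i=3: a_3=5, p_3 = 5*160 + 13 = 813, q_3 = 5*37 + 3 = 188.
  i=4: a_4=7, p_4 = 7*813 + 160 = 5851, q_4 = 7*188 + 37 = 1353.
  i=5: a_5=10, p_5 = 10*5851 + 813 = 59323, q_5 = 10*1353 + 188 = 13718.
  i=6: a_6=5, p_6 = 5*59323 + 5851 = 302466, q_6 = 5*13718 + 1353 = 69943.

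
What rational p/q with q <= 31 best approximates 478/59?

81/10

Expand x = 478/59 as a continued fraction with the Euclidean algorithm:
  478 = 8*59 + 6, so a_0 = 8.
  59 = 9*6 + 5, so a_1 = 9.
  6 = 1*5 + 1, so a_2 = 1.
  5 = 5*1 + 0, so a_3 = 5.
so x = [8; 9, 1, 5].
Convergents (p_i = a_i*p_{i-1} + p_{i-2}, q_i = a_i*q_{i-1} + q_{i-2} with p_{-2}=0, p_{-1}=1, q_{-2}=1, q_{-1}=0), until the denominator exceeds 31:
  i=0: a_0=8, p_0 = 8*1 + 0 = 8, q_0 = 8*0 + 1 = 1.
  i=1: a_1=9, p_1 = 9*8 + 1 = 73, q_1 = 9*1 + 0 = 9.
  i=2: a_2=1, p_2 = 1*73 + 8 = 81, q_2 = 1*9 + 1 = 10.
  i=3: a_3=5, p_3 = 5*81 + 73 = 478, q_3 = 5*10 + 9 = 59.
q_3 = 59 > 31, so the last convergent with denominator <= 31 is p_2/q_2 = 81/10.
The closest fraction with denominator <= 31 is either p_2/q_2 or the intermediate fraction (k*p_2 + p_1)/(k*q_2 + q_1) with the largest k >= 1 whose denominator stays <= 31; these approach x as k grows, and every other convergent or intermediate fraction in range is farther away.
Largest k: floor((31 - q_1)/q_2) = floor((31 - 9)/10) = 2.
That gives (2*81 + 73)/(2*10 + 9) = 235/29.
Compare the errors: |x - 81/10| = |478*10 - 81*59|/(59*10) = 1/590, and |x - 235/29| = |478*29 - 235*59|/(59*29) = 3/1711.
Cross-multiplying, 1*1711 = 1711 < 1770 = 3*590, so 1/590 is smaller: the convergent 81/10 is closer to x than 235/29.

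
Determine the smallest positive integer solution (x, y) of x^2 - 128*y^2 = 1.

First expand sqrt(128) as a continued fraction. With x_i = (sqrt(128) + m_i)/d_i and (m_0, d_0) = (0, 1): a_0 = floor(sqrt(128)) = 11, since 11^2 = 121 <= 128 < 144 = 12^2.
Iterate m_{i+1} = d_i*a_i - m_i, d_{i+1} = (128 - m_{i+1}^2)/d_i, a_{i+1} = floor((a_0 + m_{i+1})/d_{i+1}):
  m_1 = 1*11 - 0 = 11, d_1 = (128 - 11^2)/1 = 7/1 = 7, a_1 = floor((11 + 11)/7) = 3.
  m_2 = 7*3 - 11 = 10, d_2 = (128 - 10^2)/7 = 28/7 = 4, a_2 = floor((11 + 10)/4) = 5.
  m_3 = 4*5 - 10 = 10, d_3 = (128 - 10^2)/4 = 28/4 = 7, a_3 = floor((11 + 10)/7) = 3.
  m_4 = 7*3 - 10 = 11, d_4 = (128 - 11^2)/7 = 7/7 = 1, a_4 = floor((11 + 11)/1) = 22.
  m_5 = 1*22 - 11 = 11, d_5 = (128 - 11^2)/1 = 7/1 = 7: (m_5, d_5) = (m_1, d_1) = (11, 7), so from here the quotients repeat a_1, ..., a_4; the period length is 4.
So sqrt(128) = [11; (3, 5, 3, 22)] with period length k = 4.
k is even, so the fundamental solution of x^2 - 128y^2 = 1 is (p_{k-1}, q_{k-1}) = (p_3, q_3); compute convergents through index 3.
Convergents (p_i = a_i*p_{i-1} + p_{i-2}, q_i = a_i*q_{i-1} + q_{i-2} with p_{-2}=0, p_{-1}=1, q_{-2}=1, q_{-1}=0):
  i=0: a_0=11, p_0 = 11*1 + 0 = 11, q_0 = 11*0 + 1 = 1.
  i=1: a_1=3, p_1 = 3*11 + 1 = 34, q_1 = 3*1 + 0 = 3.
  i=2: a_2=5, p_2 = 5*34 + 11 = 181, q_2 = 5*3 + 1 = 16.
  i=3: a_3=3, p_3 = 3*181 + 34 = 577, q_3 = 3*16 + 3 = 51.
Check: 577^2 - 128*51^2 = 332929 - 332928 = 1, so (x, y) = (577, 51) solves the equation, and by the theorem it is the least positive solution.

(x, y) = (577, 51)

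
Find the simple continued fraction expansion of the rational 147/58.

Run the Euclidean algorithm on 147 and 58; the successive quotients are the partial quotients a_0, a_1, ... (each step inverts the fractional part left over by the previous one):
  147 = 2*58 + 31, so a_0 = 2.
  58 = 1*31 + 27, so a_1 = 1.
  31 = 1*27 + 4, so a_2 = 1.
  27 = 6*4 + 3, so a_3 = 6.
  4 = 1*3 + 1, so a_4 = 1.
  3 = 3*1 + 0, so a_5 = 3.
The remainder reaches 0 after 6 divisions, so the expansion has 6 partial quotients, read off in order.

[2; 1, 1, 6, 1, 3]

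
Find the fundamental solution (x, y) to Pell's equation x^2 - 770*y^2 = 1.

(x, y) = (111, 4)

First expand sqrt(770) as a continued fraction. With x_i = (sqrt(770) + m_i)/d_i and (m_0, d_0) = (0, 1): a_0 = floor(sqrt(770)) = 27, since 27^2 = 729 <= 770 < 784 = 28^2.
Iterate m_{i+1} = d_i*a_i - m_i, d_{i+1} = (770 - m_{i+1}^2)/d_i, a_{i+1} = floor((a_0 + m_{i+1})/d_{i+1}):
  m_1 = 1*27 - 0 = 27, d_1 = (770 - 27^2)/1 = 41/1 = 41, a_1 = floor((27 + 27)/41) = 1.
  m_2 = 41*1 - 27 = 14, d_2 = (770 - 14^2)/41 = 574/41 = 14, a_2 = floor((27 + 14)/14) = 2.
  m_3 = 14*2 - 14 = 14, d_3 = (770 - 14^2)/14 = 574/14 = 41, a_3 = floor((27 + 14)/41) = 1.
  m_4 = 41*1 - 14 = 27, d_4 = (770 - 27^2)/41 = 41/41 = 1, a_4 = floor((27 + 27)/1) = 54.
  m_5 = 1*54 - 27 = 27, d_5 = (770 - 27^2)/1 = 41/1 = 41: (m_5, d_5) = (m_1, d_1) = (27, 41), so from here the quotients repeat a_1, ..., a_4; the period length is 4.
So sqrt(770) = [27; (1, 2, 1, 54)] with period length k = 4.
k is even, so the fundamental solution of x^2 - 770y^2 = 1 is (p_{k-1}, q_{k-1}) = (p_3, q_3); compute convergents through index 3.
Convergents (p_i = a_i*p_{i-1} + p_{i-2}, q_i = a_i*q_{i-1} + q_{i-2} with p_{-2}=0, p_{-1}=1, q_{-2}=1, q_{-1}=0):
  i=0: a_0=27, p_0 = 27*1 + 0 = 27, q_0 = 27*0 + 1 = 1.
  i=1: a_1=1, p_1 = 1*27 + 1 = 28, q_1 = 1*1 + 0 = 1.
  i=2: a_2=2, p_2 = 2*28 + 27 = 83, q_2 = 2*1 + 1 = 3.
  i=3: a_3=1, p_3 = 1*83 + 28 = 111, q_3 = 1*3 + 1 = 4.
Check: 111^2 - 770*4^2 = 12321 - 12320 = 1, so (x, y) = (111, 4) solves the equation, and by the theorem it is the least positive solution.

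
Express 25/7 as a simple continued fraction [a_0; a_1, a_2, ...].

Run the Euclidean algorithm on 25 and 7; the successive quotients are the partial quotients a_0, a_1, ... (each step inverts the fractional part left over by the previous one):
  25 = 3*7 + 4, so a_0 = 3.
  7 = 1*4 + 3, so a_1 = 1.
  4 = 1*3 + 1, so a_2 = 1.
  3 = 3*1 + 0, so a_3 = 3.
The remainder reaches 0 after 4 divisions, so the expansion has 4 partial quotients, read off in order.

[3; 1, 1, 3]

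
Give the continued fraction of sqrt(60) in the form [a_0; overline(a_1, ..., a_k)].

[7; overline(1, 2, 1, 14)]

Write x_i = (sqrt(60) + m_i)/d_i with (m_0, d_0) = (0, 1). a_0 = floor(sqrt(60)) = 7, since 7^2 = 49 <= 60 < 64 = 8^2.
Iterate m_{i+1} = d_i*a_i - m_i, d_{i+1} = (60 - m_{i+1}^2)/d_i, a_{i+1} = floor((a_0 + m_{i+1})/d_{i+1}):
  m_1 = 1*7 - 0 = 7, d_1 = (60 - 7^2)/1 = 11/1 = 11, a_1 = floor((7 + 7)/11) = 1.
  m_2 = 11*1 - 7 = 4, d_2 = (60 - 4^2)/11 = 44/11 = 4, a_2 = floor((7 + 4)/4) = 2.
  m_3 = 4*2 - 4 = 4, d_3 = (60 - 4^2)/4 = 44/4 = 11, a_3 = floor((7 + 4)/11) = 1.
  m_4 = 11*1 - 4 = 7, d_4 = (60 - 7^2)/11 = 11/11 = 1, a_4 = floor((7 + 7)/1) = 14.
  m_5 = 1*14 - 7 = 7, d_5 = (60 - 7^2)/1 = 11/1 = 11: (m_5, d_5) = (m_1, d_1) = (7, 11), so from here the quotients repeat a_1, ..., a_4; the period length is 4.
Hence the expansion of sqrt(60) is a_0 = 7 followed by the repeating block 1, 2, 1, 14 (period 4).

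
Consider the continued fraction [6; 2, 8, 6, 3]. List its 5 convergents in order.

6/1, 13/2, 110/17, 673/104, 2129/329

Using the convergent recurrence p_i = a_i*p_{i-1} + p_{i-2}, q_i = a_i*q_{i-1} + q_{i-2} with p_{-2}=0, p_{-1}=1, q_{-2}=1, q_{-1}=0:
  i=0: a_0=6, p_0 = 6*1 + 0 = 6, q_0 = 6*0 + 1 = 1.
  i=1: a_1=2, p_1 = 2*6 + 1 = 13, q_1 = 2*1 + 0 = 2.
  i=2: a_2=8, p_2 = 8*13 + 6 = 110, q_2 = 8*2 + 1 = 17.
  i=3: a_3=6, p_3 = 6*110 + 13 = 673, q_3 = 6*17 + 2 = 104.
  i=4: a_4=3, p_4 = 3*673 + 110 = 2129, q_4 = 3*104 + 17 = 329.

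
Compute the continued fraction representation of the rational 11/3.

[3; 1, 2]

Run the Euclidean algorithm on 11 and 3; the successive quotients are the partial quotients a_0, a_1, ... (each step inverts the fractional part left over by the previous one):
  11 = 3*3 + 2, so a_0 = 3.
  3 = 1*2 + 1, so a_1 = 1.
  2 = 2*1 + 0, so a_2 = 2.
The remainder reaches 0 after 3 divisions, so the expansion has 3 partial quotients, read off in order.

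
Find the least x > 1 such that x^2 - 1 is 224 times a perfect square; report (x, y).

(x, y) = (15, 1)

First expand sqrt(224) as a continued fraction. With x_i = (sqrt(224) + m_i)/d_i and (m_0, d_0) = (0, 1): a_0 = floor(sqrt(224)) = 14, since 14^2 = 196 <= 224 < 225 = 15^2.
Iterate m_{i+1} = d_i*a_i - m_i, d_{i+1} = (224 - m_{i+1}^2)/d_i, a_{i+1} = floor((a_0 + m_{i+1})/d_{i+1}):
  m_1 = 1*14 - 0 = 14, d_1 = (224 - 14^2)/1 = 28/1 = 28, a_1 = floor((14 + 14)/28) = 1.
  m_2 = 28*1 - 14 = 14, d_2 = (224 - 14^2)/28 = 28/28 = 1, a_2 = floor((14 + 14)/1) = 28.
  m_3 = 1*28 - 14 = 14, d_3 = (224 - 14^2)/1 = 28/1 = 28: (m_3, d_3) = (m_1, d_1) = (14, 28), so from here the quotients repeat a_1, a_2; the period length is 2.
So sqrt(224) = [14; (1, 28)] with period length k = 2.
k is even, so the fundamental solution of x^2 - 224y^2 = 1 is (p_{k-1}, q_{k-1}) = (p_1, q_1); compute convergents through index 1.
Convergents (p_i = a_i*p_{i-1} + p_{i-2}, q_i = a_i*q_{i-1} + q_{i-2} with p_{-2}=0, p_{-1}=1, q_{-2}=1, q_{-1}=0):
  i=0: a_0=14, p_0 = 14*1 + 0 = 14, q_0 = 14*0 + 1 = 1.
  i=1: a_1=1, p_1 = 1*14 + 1 = 15, q_1 = 1*1 + 0 = 1.
Check: 15^2 - 224*1^2 = 225 - 224 = 1, so (x, y) = (15, 1) solves the equation, and by the theorem it is the least positive solution.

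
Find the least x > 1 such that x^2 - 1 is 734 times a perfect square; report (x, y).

First expand sqrt(734) as a continued fraction. With x_i = (sqrt(734) + m_i)/d_i and (m_0, d_0) = (0, 1): a_0 = floor(sqrt(734)) = 27, since 27^2 = 729 <= 734 < 784 = 28^2.
Iterate m_{i+1} = d_i*a_i - m_i, d_{i+1} = (734 - m_{i+1}^2)/d_i, a_{i+1} = floor((a_0 + m_{i+1})/d_{i+1}):
  m_1 = 1*27 - 0 = 27, d_1 = (734 - 27^2)/1 = 5/1 = 5, a_1 = floor((27 + 27)/5) = 10.
  m_2 = 5*10 - 27 = 23, d_2 = (734 - 23^2)/5 = 205/5 = 41, a_2 = floor((27 + 23)/41) = 1.
  m_3 = 41*1 - 23 = 18, d_3 = (734 - 18^2)/41 = 410/41 = 10, a_3 = floor((27 + 18)/10) = 4.
  m_4 = 10*4 - 18 = 22, d_4 = (734 - 22^2)/10 = 250/10 = 25, a_4 = floor((27 + 22)/25) = 1.
  m_5 = 25*1 - 22 = 3, d_5 = (734 - 3^2)/25 = 725/25 = 29, a_5 = floor((27 + 3)/29) = 1.
  m_6 = 29*1 - 3 = 26, d_6 = (734 - 26^2)/29 = 58/29 = 2, a_6 = floor((27 + 26)/2) = 26.
  m_7 = 2*26 - 26 = 26, d_7 = (734 - 26^2)/2 = 58/2 = 29, a_7 = floor((27 + 26)/29) = 1.
  m_8 = 29*1 - 26 = 3, d_8 = (734 - 3^2)/29 = 725/29 = 25, a_8 = floor((27 + 3)/25) = 1.
  m_9 = 25*1 - 3 = 22, d_9 = (734 - 22^2)/25 = 250/25 = 10, a_9 = floor((27 + 22)/10) = 4.
  m_10 = 10*4 - 22 = 18, d_10 = (734 - 18^2)/10 = 410/10 = 41, a_10 = floor((27 + 18)/41) = 1.
  m_11 = 41*1 - 18 = 23, d_11 = (734 - 23^2)/41 = 205/41 = 5, a_11 = floor((27 + 23)/5) = 10.
  m_12 = 5*10 - 23 = 27, d_12 = (734 - 27^2)/5 = 5/5 = 1, a_12 = floor((27 + 27)/1) = 54.
  m_13 = 1*54 - 27 = 27, d_13 = (734 - 27^2)/1 = 5/1 = 5: (m_13, d_13) = (m_1, d_1) = (27, 5), so from here the quotients repeat a_1, ..., a_12; the period length is 12.
So sqrt(734) = [27; (10, 1, 4, 1, 1, 26, 1, 1, 4, 1, 10, 54)] with period length k = 12.
k is even, so the fundamental solution of x^2 - 734y^2 = 1 is (p_{k-1}, q_{k-1}) = (p_11, q_11); compute convergents through index 11.
Convergents (p_i = a_i*p_{i-1} + p_{i-2}, q_i = a_i*q_{i-1} + q_{i-2} with p_{-2}=0, p_{-1}=1, q_{-2}=1, q_{-1}=0):
  i=0: a_0=27, p_0 = 27*1 + 0 = 27, q_0 = 27*0 + 1 = 1.
  i=1: a_1=10, p_1 = 10*27 + 1 = 271, q_1 = 10*1 + 0 = 10.
  i=2: a_2=1, p_2 = 1*271 + 27 = 298, q_2 = 1*10 + 1 = 11.
  i=3: a_3=4, p_3 = 4*298 + 271 = 1463, q_3 = 4*11 + 10 = 54.
  i=4: a_4=1, p_4 = 1*1463 + 298 = 1761, q_4 = 1*54 + 11 = 65.
  i=5: a_5=1, p_5 = 1*1761 + 1463 = 3224, q_5 = 1*65 + 54 = 119.
  i=6: a_6=26, p_6 = 26*3224 + 1761 = 85585, q_6 = 26*119 + 65 = 3159.
  i=7: a_7=1, p_7 = 1*85585 + 3224 = 88809, q_7 = 1*3159 + 119 = 3278.
  i=8: a_8=1, p_8 = 1*88809 + 85585 = 174394, q_8 = 1*3278 + 3159 = 6437.
  i=9: a_9=4, p_9 = 4*174394 + 88809 = 786385, q_9 = 4*6437 + 3278 = 29026.
  i=10: a_10=1, p_10 = 1*786385 + 174394 = 960779, q_10 = 1*29026 + 6437 = 35463.
  i=11: a_11=10, p_11 = 10*960779 + 786385 = 10394175, q_11 = 10*35463 + 29026 = 383656.
Check: 10394175^2 - 734*383656^2 = 108038873930625 - 108038873930624 = 1, so (x, y) = (10394175, 383656) solves the equation, and by the theorem it is the least positive solution.

(x, y) = (10394175, 383656)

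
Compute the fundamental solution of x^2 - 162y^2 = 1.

First expand sqrt(162) as a continued fraction. With x_i = (sqrt(162) + m_i)/d_i and (m_0, d_0) = (0, 1): a_0 = floor(sqrt(162)) = 12, since 12^2 = 144 <= 162 < 169 = 13^2.
Iterate m_{i+1} = d_i*a_i - m_i, d_{i+1} = (162 - m_{i+1}^2)/d_i, a_{i+1} = floor((a_0 + m_{i+1})/d_{i+1}):
  m_1 = 1*12 - 0 = 12, d_1 = (162 - 12^2)/1 = 18/1 = 18, a_1 = floor((12 + 12)/18) = 1.
  m_2 = 18*1 - 12 = 6, d_2 = (162 - 6^2)/18 = 126/18 = 7, a_2 = floor((12 + 6)/7) = 2.
  m_3 = 7*2 - 6 = 8, d_3 = (162 - 8^2)/7 = 98/7 = 14, a_3 = floor((12 + 8)/14) = 1.
  m_4 = 14*1 - 8 = 6, d_4 = (162 - 6^2)/14 = 126/14 = 9, a_4 = floor((12 + 6)/9) = 2.
  m_5 = 9*2 - 6 = 12, d_5 = (162 - 12^2)/9 = 18/9 = 2, a_5 = floor((12 + 12)/2) = 12.
  m_6 = 2*12 - 12 = 12, d_6 = (162 - 12^2)/2 = 18/2 = 9, a_6 = floor((12 + 12)/9) = 2.
  m_7 = 9*2 - 12 = 6, d_7 = (162 - 6^2)/9 = 126/9 = 14, a_7 = floor((12 + 6)/14) = 1.
  m_8 = 14*1 - 6 = 8, d_8 = (162 - 8^2)/14 = 98/14 = 7, a_8 = floor((12 + 8)/7) = 2.
  m_9 = 7*2 - 8 = 6, d_9 = (162 - 6^2)/7 = 126/7 = 18, a_9 = floor((12 + 6)/18) = 1.
  m_10 = 18*1 - 6 = 12, d_10 = (162 - 12^2)/18 = 18/18 = 1, a_10 = floor((12 + 12)/1) = 24.
  m_11 = 1*24 - 12 = 12, d_11 = (162 - 12^2)/1 = 18/1 = 18: (m_11, d_11) = (m_1, d_1) = (12, 18), so from here the quotients repeat a_1, ..., a_10; the period length is 10.
So sqrt(162) = [12; (1, 2, 1, 2, 12, 2, 1, 2, 1, 24)] with period length k = 10.
k is even, so the fundamental solution of x^2 - 162y^2 = 1 is (p_{k-1}, q_{k-1}) = (p_9, q_9); compute convergents through index 9.
Convergents (p_i = a_i*p_{i-1} + p_{i-2}, q_i = a_i*q_{i-1} + q_{i-2} with p_{-2}=0, p_{-1}=1, q_{-2}=1, q_{-1}=0):
  i=0: a_0=12, p_0 = 12*1 + 0 = 12, q_0 = 12*0 + 1 = 1.
  i=1: a_1=1, p_1 = 1*12 + 1 = 13, q_1 = 1*1 + 0 = 1.
  i=2: a_2=2, p_2 = 2*13 + 12 = 38, q_2 = 2*1 + 1 = 3.
  i=3: a_3=1, p_3 = 1*38 + 13 = 51, q_3 = 1*3 + 1 = 4.
  i=4: a_4=2, p_4 = 2*51 + 38 = 140, q_4 = 2*4 + 3 = 11.
  i=5: a_5=12, p_5 = 12*140 + 51 = 1731, q_5 = 12*11 + 4 = 136.
  i=6: a_6=2, p_6 = 2*1731 + 140 = 3602, q_6 = 2*136 + 11 = 283.
  i=7: a_7=1, p_7 = 1*3602 + 1731 = 5333, q_7 = 1*283 + 136 = 419.
  i=8: a_8=2, p_8 = 2*5333 + 3602 = 14268, q_8 = 2*419 + 283 = 1121.
  i=9: a_9=1, p_9 = 1*14268 + 5333 = 19601, q_9 = 1*1121 + 419 = 1540.
Check: 19601^2 - 162*1540^2 = 384199201 - 384199200 = 1, so (x, y) = (19601, 1540) solves the equation, and by the theorem it is the least positive solution.

(x, y) = (19601, 1540)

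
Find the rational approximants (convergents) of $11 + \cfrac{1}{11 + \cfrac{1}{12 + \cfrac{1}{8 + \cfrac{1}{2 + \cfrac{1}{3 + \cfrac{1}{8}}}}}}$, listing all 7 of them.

Using the convergent recurrence p_i = a_i*p_{i-1} + p_{i-2}, q_i = a_i*q_{i-1} + q_{i-2} with p_{-2}=0, p_{-1}=1, q_{-2}=1, q_{-1}=0:
  i=0: a_0=11, p_0 = 11*1 + 0 = 11, q_0 = 11*0 + 1 = 1.
  i=1: a_1=11, p_1 = 11*11 + 1 = 122, q_1 = 11*1 + 0 = 11.
  i=2: a_2=12, p_2 = 12*122 + 11 = 1475, q_2 = 12*11 + 1 = 133.
  i=3: a_3=8, p_3 = 8*1475 + 122 = 11922, q_3 = 8*133 + 11 = 1075.
  i=4: a_4=2, p_4 = 2*11922 + 1475 = 25319, q_4 = 2*1075 + 133 = 2283.
  i=5: a_5=3, p_5 = 3*25319 + 11922 = 87879, q_5 = 3*2283 + 1075 = 7924.
  i=6: a_6=8, p_6 = 8*87879 + 25319 = 728351, q_6 = 8*7924 + 2283 = 65675.

11/1, 122/11, 1475/133, 11922/1075, 25319/2283, 87879/7924, 728351/65675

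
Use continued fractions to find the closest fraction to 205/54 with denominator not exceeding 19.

19/5

Expand x = 205/54 as a continued fraction with the Euclidean algorithm:
  205 = 3*54 + 43, so a_0 = 3.
  54 = 1*43 + 11, so a_1 = 1.
  43 = 3*11 + 10, so a_2 = 3.
  11 = 1*10 + 1, so a_3 = 1.
  10 = 10*1 + 0, so a_4 = 10.
so x = [3; 1, 3, 1, 10].
Convergents (p_i = a_i*p_{i-1} + p_{i-2}, q_i = a_i*q_{i-1} + q_{i-2} with p_{-2}=0, p_{-1}=1, q_{-2}=1, q_{-1}=0), until the denominator exceeds 19:
  i=0: a_0=3, p_0 = 3*1 + 0 = 3, q_0 = 3*0 + 1 = 1.
  i=1: a_1=1, p_1 = 1*3 + 1 = 4, q_1 = 1*1 + 0 = 1.
  i=2: a_2=3, p_2 = 3*4 + 3 = 15, q_2 = 3*1 + 1 = 4.
  i=3: a_3=1, p_3 = 1*15 + 4 = 19, q_3 = 1*4 + 1 = 5.
  i=4: a_4=10, p_4 = 10*19 + 15 = 205, q_4 = 10*5 + 4 = 54.
q_4 = 54 > 19, so the last convergent with denominator <= 19 is p_3/q_3 = 19/5.
The closest fraction with denominator <= 19 is either p_3/q_3 or the intermediate fraction (k*p_3 + p_2)/(k*q_3 + q_2) with the largest k >= 1 whose denominator stays <= 19; these approach x as k grows, and every other convergent or intermediate fraction in range is farther away.
Largest k: floor((19 - q_2)/q_3) = floor((19 - 4)/5) = 3.
That gives (3*19 + 15)/(3*5 + 4) = 72/19.
Compare the errors: |x - 19/5| = |205*5 - 19*54|/(54*5) = 1/270, and |x - 72/19| = |205*19 - 72*54|/(54*19) = 7/1026.
Cross-multiplying, 1*1026 = 1026 < 1890 = 7*270, so 1/270 is smaller: the convergent 19/5 is closer to x than 72/19.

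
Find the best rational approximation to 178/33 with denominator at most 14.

27/5

Expand x = 178/33 as a continued fraction with the Euclidean algorithm:
  178 = 5*33 + 13, so a_0 = 5.
  33 = 2*13 + 7, so a_1 = 2.
  13 = 1*7 + 6, so a_2 = 1.
  7 = 1*6 + 1, so a_3 = 1.
  6 = 6*1 + 0, so a_4 = 6.
so x = [5; 2, 1, 1, 6].
Convergents (p_i = a_i*p_{i-1} + p_{i-2}, q_i = a_i*q_{i-1} + q_{i-2} with p_{-2}=0, p_{-1}=1, q_{-2}=1, q_{-1}=0), until the denominator exceeds 14:
  i=0: a_0=5, p_0 = 5*1 + 0 = 5, q_0 = 5*0 + 1 = 1.
  i=1: a_1=2, p_1 = 2*5 + 1 = 11, q_1 = 2*1 + 0 = 2.
  i=2: a_2=1, p_2 = 1*11 + 5 = 16, q_2 = 1*2 + 1 = 3.
  i=3: a_3=1, p_3 = 1*16 + 11 = 27, q_3 = 1*3 + 2 = 5.
  i=4: a_4=6, p_4 = 6*27 + 16 = 178, q_4 = 6*5 + 3 = 33.
q_4 = 33 > 14, so the last convergent with denominator <= 14 is p_3/q_3 = 27/5.
The closest fraction with denominator <= 14 is either p_3/q_3 or the intermediate fraction (k*p_3 + p_2)/(k*q_3 + q_2) with the largest k >= 1 whose denominator stays <= 14; these approach x as k grows, and every other convergent or intermediate fraction in range is farther away.
Largest k: floor((14 - q_2)/q_3) = floor((14 - 3)/5) = 2.
That gives (2*27 + 16)/(2*5 + 3) = 70/13.
Compare the errors: |x - 27/5| = |178*5 - 27*33|/(33*5) = 1/165, and |x - 70/13| = |178*13 - 70*33|/(33*13) = 4/429.
Cross-multiplying, 1*429 = 429 < 660 = 4*165, so 1/165 is smaller: the convergent 27/5 is closer to x than 70/13.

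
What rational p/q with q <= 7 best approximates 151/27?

Expand x = 151/27 as a continued fraction with the Euclidean algorithm:
  151 = 5*27 + 16, so a_0 = 5.
  27 = 1*16 + 11, so a_1 = 1.
  16 = 1*11 + 5, so a_2 = 1.
  11 = 2*5 + 1, so a_3 = 2.
  5 = 5*1 + 0, so a_4 = 5.
so x = [5; 1, 1, 2, 5].
Convergents (p_i = a_i*p_{i-1} + p_{i-2}, q_i = a_i*q_{i-1} + q_{i-2} with p_{-2}=0, p_{-1}=1, q_{-2}=1, q_{-1}=0), until the denominator exceeds 7:
  i=0: a_0=5, p_0 = 5*1 + 0 = 5, q_0 = 5*0 + 1 = 1.
  i=1: a_1=1, p_1 = 1*5 + 1 = 6, q_1 = 1*1 + 0 = 1.
  i=2: a_2=1, p_2 = 1*6 + 5 = 11, q_2 = 1*1 + 1 = 2.
  i=3: a_3=2, p_3 = 2*11 + 6 = 28, q_3 = 2*2 + 1 = 5.
  i=4: a_4=5, p_4 = 5*28 + 11 = 151, q_4 = 5*5 + 2 = 27.
q_4 = 27 > 7, so the last convergent with denominator <= 7 is p_3/q_3 = 28/5.
The closest fraction with denominator <= 7 is either p_3/q_3 or the intermediate fraction (k*p_3 + p_2)/(k*q_3 + q_2) with the largest k >= 1 whose denominator stays <= 7; these approach x as k grows, and every other convergent or intermediate fraction in range is farther away.
Largest k: floor((7 - q_2)/q_3) = floor((7 - 2)/5) = 1.
That gives (1*28 + 11)/(1*5 + 2) = 39/7.
Compare the errors: |x - 28/5| = |151*5 - 28*27|/(27*5) = 1/135, and |x - 39/7| = |151*7 - 39*27|/(27*7) = 4/189.
Cross-multiplying, 1*189 = 189 < 540 = 4*135, so 1/135 is smaller: the convergent 28/5 is closer to x than 39/7.

28/5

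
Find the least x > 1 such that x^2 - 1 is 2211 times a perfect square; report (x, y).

(x, y) = (2210, 47)

First expand sqrt(2211) as a continued fraction. With x_i = (sqrt(2211) + m_i)/d_i and (m_0, d_0) = (0, 1): a_0 = floor(sqrt(2211)) = 47, since 47^2 = 2209 <= 2211 < 2304 = 48^2.
Iterate m_{i+1} = d_i*a_i - m_i, d_{i+1} = (2211 - m_{i+1}^2)/d_i, a_{i+1} = floor((a_0 + m_{i+1})/d_{i+1}):
  m_1 = 1*47 - 0 = 47, d_1 = (2211 - 47^2)/1 = 2/1 = 2, a_1 = floor((47 + 47)/2) = 47.
  m_2 = 2*47 - 47 = 47, d_2 = (2211 - 47^2)/2 = 2/2 = 1, a_2 = floor((47 + 47)/1) = 94.
  m_3 = 1*94 - 47 = 47, d_3 = (2211 - 47^2)/1 = 2/1 = 2: (m_3, d_3) = (m_1, d_1) = (47, 2), so from here the quotients repeat a_1, a_2; the period length is 2.
So sqrt(2211) = [47; (47, 94)] with period length k = 2.
k is even, so the fundamental solution of x^2 - 2211y^2 = 1 is (p_{k-1}, q_{k-1}) = (p_1, q_1); compute convergents through index 1.
Convergents (p_i = a_i*p_{i-1} + p_{i-2}, q_i = a_i*q_{i-1} + q_{i-2} with p_{-2}=0, p_{-1}=1, q_{-2}=1, q_{-1}=0):
  i=0: a_0=47, p_0 = 47*1 + 0 = 47, q_0 = 47*0 + 1 = 1.
  i=1: a_1=47, p_1 = 47*47 + 1 = 2210, q_1 = 47*1 + 0 = 47.
Check: 2210^2 - 2211*47^2 = 4884100 - 4884099 = 1, so (x, y) = (2210, 47) solves the equation, and by the theorem it is the least positive solution.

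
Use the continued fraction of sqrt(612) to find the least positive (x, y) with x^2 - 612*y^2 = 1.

(x, y) = (2177, 88)

First expand sqrt(612) as a continued fraction. With x_i = (sqrt(612) + m_i)/d_i and (m_0, d_0) = (0, 1): a_0 = floor(sqrt(612)) = 24, since 24^2 = 576 <= 612 < 625 = 25^2.
Iterate m_{i+1} = d_i*a_i - m_i, d_{i+1} = (612 - m_{i+1}^2)/d_i, a_{i+1} = floor((a_0 + m_{i+1})/d_{i+1}):
  m_1 = 1*24 - 0 = 24, d_1 = (612 - 24^2)/1 = 36/1 = 36, a_1 = floor((24 + 24)/36) = 1.
  m_2 = 36*1 - 24 = 12, d_2 = (612 - 12^2)/36 = 468/36 = 13, a_2 = floor((24 + 12)/13) = 2.
  m_3 = 13*2 - 12 = 14, d_3 = (612 - 14^2)/13 = 416/13 = 32, a_3 = floor((24 + 14)/32) = 1.
  m_4 = 32*1 - 14 = 18, d_4 = (612 - 18^2)/32 = 288/32 = 9, a_4 = floor((24 + 18)/9) = 4.
  m_5 = 9*4 - 18 = 18, d_5 = (612 - 18^2)/9 = 288/9 = 32, a_5 = floor((24 + 18)/32) = 1.
  m_6 = 32*1 - 18 = 14, d_6 = (612 - 14^2)/32 = 416/32 = 13, a_6 = floor((24 + 14)/13) = 2.
  m_7 = 13*2 - 14 = 12, d_7 = (612 - 12^2)/13 = 468/13 = 36, a_7 = floor((24 + 12)/36) = 1.
  m_8 = 36*1 - 12 = 24, d_8 = (612 - 24^2)/36 = 36/36 = 1, a_8 = floor((24 + 24)/1) = 48.
  m_9 = 1*48 - 24 = 24, d_9 = (612 - 24^2)/1 = 36/1 = 36: (m_9, d_9) = (m_1, d_1) = (24, 36), so from here the quotients repeat a_1, ..., a_8; the period length is 8.
So sqrt(612) = [24; (1, 2, 1, 4, 1, 2, 1, 48)] with period length k = 8.
k is even, so the fundamental solution of x^2 - 612y^2 = 1 is (p_{k-1}, q_{k-1}) = (p_7, q_7); compute convergents through index 7.
Convergents (p_i = a_i*p_{i-1} + p_{i-2}, q_i = a_i*q_{i-1} + q_{i-2} with p_{-2}=0, p_{-1}=1, q_{-2}=1, q_{-1}=0):
  i=0: a_0=24, p_0 = 24*1 + 0 = 24, q_0 = 24*0 + 1 = 1.
  i=1: a_1=1, p_1 = 1*24 + 1 = 25, q_1 = 1*1 + 0 = 1.
  i=2: a_2=2, p_2 = 2*25 + 24 = 74, q_2 = 2*1 + 1 = 3.
  i=3: a_3=1, p_3 = 1*74 + 25 = 99, q_3 = 1*3 + 1 = 4.
  i=4: a_4=4, p_4 = 4*99 + 74 = 470, q_4 = 4*4 + 3 = 19.
  i=5: a_5=1, p_5 = 1*470 + 99 = 569, q_5 = 1*19 + 4 = 23.
  i=6: a_6=2, p_6 = 2*569 + 470 = 1608, q_6 = 2*23 + 19 = 65.
  i=7: a_7=1, p_7 = 1*1608 + 569 = 2177, q_7 = 1*65 + 23 = 88.
Check: 2177^2 - 612*88^2 = 4739329 - 4739328 = 1, so (x, y) = (2177, 88) solves the equation, and by the theorem it is the least positive solution.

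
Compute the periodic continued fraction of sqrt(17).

[4; (8)]

Write x_i = (sqrt(17) + m_i)/d_i with (m_0, d_0) = (0, 1). a_0 = floor(sqrt(17)) = 4, since 4^2 = 16 <= 17 < 25 = 5^2.
Iterate m_{i+1} = d_i*a_i - m_i, d_{i+1} = (17 - m_{i+1}^2)/d_i, a_{i+1} = floor((a_0 + m_{i+1})/d_{i+1}):
  m_1 = 1*4 - 0 = 4, d_1 = (17 - 4^2)/1 = 1/1 = 1, a_1 = floor((4 + 4)/1) = 8.
  m_2 = 1*8 - 4 = 4, d_2 = (17 - 4^2)/1 = 1/1 = 1: (m_2, d_2) = (m_1, d_1) = (4, 1), so from here the quotient a_1 repeats; the period length is 1.
Hence the expansion of sqrt(17) is a_0 = 4 followed by the repeating block 8 (period 1).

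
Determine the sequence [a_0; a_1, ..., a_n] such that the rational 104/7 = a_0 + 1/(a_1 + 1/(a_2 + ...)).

Run the Euclidean algorithm on 104 and 7; the successive quotients are the partial quotients a_0, a_1, ... (each step inverts the fractional part left over by the previous one):
  104 = 14*7 + 6, so a_0 = 14.
  7 = 1*6 + 1, so a_1 = 1.
  6 = 6*1 + 0, so a_2 = 6.
The remainder reaches 0 after 3 divisions, so the expansion has 3 partial quotients, read off in order.

[14; 1, 6]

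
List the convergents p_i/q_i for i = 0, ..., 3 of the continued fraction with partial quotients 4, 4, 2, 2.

4/1, 17/4, 38/9, 93/22

Using the convergent recurrence p_i = a_i*p_{i-1} + p_{i-2}, q_i = a_i*q_{i-1} + q_{i-2} with p_{-2}=0, p_{-1}=1, q_{-2}=1, q_{-1}=0:
  i=0: a_0=4, p_0 = 4*1 + 0 = 4, q_0 = 4*0 + 1 = 1.
  i=1: a_1=4, p_1 = 4*4 + 1 = 17, q_1 = 4*1 + 0 = 4.
  i=2: a_2=2, p_2 = 2*17 + 4 = 38, q_2 = 2*4 + 1 = 9.
  i=3: a_3=2, p_3 = 2*38 + 17 = 93, q_3 = 2*9 + 4 = 22.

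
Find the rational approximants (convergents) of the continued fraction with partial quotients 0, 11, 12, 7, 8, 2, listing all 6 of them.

0/1, 1/11, 12/133, 85/942, 692/7669, 1469/16280

Using the convergent recurrence p_i = a_i*p_{i-1} + p_{i-2}, q_i = a_i*q_{i-1} + q_{i-2} with p_{-2}=0, p_{-1}=1, q_{-2}=1, q_{-1}=0:
  i=0: a_0=0, p_0 = 0*1 + 0 = 0, q_0 = 0*0 + 1 = 1.
  i=1: a_1=11, p_1 = 11*0 + 1 = 1, q_1 = 11*1 + 0 = 11.
  i=2: a_2=12, p_2 = 12*1 + 0 = 12, q_2 = 12*11 + 1 = 133.
  i=3: a_3=7, p_3 = 7*12 + 1 = 85, q_3 = 7*133 + 11 = 942.
  i=4: a_4=8, p_4 = 8*85 + 12 = 692, q_4 = 8*942 + 133 = 7669.
  i=5: a_5=2, p_5 = 2*692 + 85 = 1469, q_5 = 2*7669 + 942 = 16280.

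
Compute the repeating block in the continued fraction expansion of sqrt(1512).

[38; (1, 7, 1, 1, 1, 7, 1, 76)]

Write x_i = (sqrt(1512) + m_i)/d_i with (m_0, d_0) = (0, 1). a_0 = floor(sqrt(1512)) = 38, since 38^2 = 1444 <= 1512 < 1521 = 39^2.
Iterate m_{i+1} = d_i*a_i - m_i, d_{i+1} = (1512 - m_{i+1}^2)/d_i, a_{i+1} = floor((a_0 + m_{i+1})/d_{i+1}):
  m_1 = 1*38 - 0 = 38, d_1 = (1512 - 38^2)/1 = 68/1 = 68, a_1 = floor((38 + 38)/68) = 1.
  m_2 = 68*1 - 38 = 30, d_2 = (1512 - 30^2)/68 = 612/68 = 9, a_2 = floor((38 + 30)/9) = 7.
  m_3 = 9*7 - 30 = 33, d_3 = (1512 - 33^2)/9 = 423/9 = 47, a_3 = floor((38 + 33)/47) = 1.
  m_4 = 47*1 - 33 = 14, d_4 = (1512 - 14^2)/47 = 1316/47 = 28, a_4 = floor((38 + 14)/28) = 1.
  m_5 = 28*1 - 14 = 14, d_5 = (1512 - 14^2)/28 = 1316/28 = 47, a_5 = floor((38 + 14)/47) = 1.
  m_6 = 47*1 - 14 = 33, d_6 = (1512 - 33^2)/47 = 423/47 = 9, a_6 = floor((38 + 33)/9) = 7.
  m_7 = 9*7 - 33 = 30, d_7 = (1512 - 30^2)/9 = 612/9 = 68, a_7 = floor((38 + 30)/68) = 1.
  m_8 = 68*1 - 30 = 38, d_8 = (1512 - 38^2)/68 = 68/68 = 1, a_8 = floor((38 + 38)/1) = 76.
  m_9 = 1*76 - 38 = 38, d_9 = (1512 - 38^2)/1 = 68/1 = 68: (m_9, d_9) = (m_1, d_1) = (38, 68), so from here the quotients repeat a_1, ..., a_8; the period length is 8.
Hence the expansion of sqrt(1512) is a_0 = 38 followed by the repeating block 1, 7, 1, 1, 1, 7, 1, 76 (period 8).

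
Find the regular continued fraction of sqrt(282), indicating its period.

Write x_i = (sqrt(282) + m_i)/d_i with (m_0, d_0) = (0, 1). a_0 = floor(sqrt(282)) = 16, since 16^2 = 256 <= 282 < 289 = 17^2.
Iterate m_{i+1} = d_i*a_i - m_i, d_{i+1} = (282 - m_{i+1}^2)/d_i, a_{i+1} = floor((a_0 + m_{i+1})/d_{i+1}):
  m_1 = 1*16 - 0 = 16, d_1 = (282 - 16^2)/1 = 26/1 = 26, a_1 = floor((16 + 16)/26) = 1.
  m_2 = 26*1 - 16 = 10, d_2 = (282 - 10^2)/26 = 182/26 = 7, a_2 = floor((16 + 10)/7) = 3.
  m_3 = 7*3 - 10 = 11, d_3 = (282 - 11^2)/7 = 161/7 = 23, a_3 = floor((16 + 11)/23) = 1.
  m_4 = 23*1 - 11 = 12, d_4 = (282 - 12^2)/23 = 138/23 = 6, a_4 = floor((16 + 12)/6) = 4.
  m_5 = 6*4 - 12 = 12, d_5 = (282 - 12^2)/6 = 138/6 = 23, a_5 = floor((16 + 12)/23) = 1.
  m_6 = 23*1 - 12 = 11, d_6 = (282 - 11^2)/23 = 161/23 = 7, a_6 = floor((16 + 11)/7) = 3.
  m_7 = 7*3 - 11 = 10, d_7 = (282 - 10^2)/7 = 182/7 = 26, a_7 = floor((16 + 10)/26) = 1.
  m_8 = 26*1 - 10 = 16, d_8 = (282 - 16^2)/26 = 26/26 = 1, a_8 = floor((16 + 16)/1) = 32.
  m_9 = 1*32 - 16 = 16, d_9 = (282 - 16^2)/1 = 26/1 = 26: (m_9, d_9) = (m_1, d_1) = (16, 26), so from here the quotients repeat a_1, ..., a_8; the period length is 8.
Hence the expansion of sqrt(282) is a_0 = 16 followed by the repeating block 1, 3, 1, 4, 1, 3, 1, 32 (period 8).

[16; (1, 3, 1, 4, 1, 3, 1, 32)]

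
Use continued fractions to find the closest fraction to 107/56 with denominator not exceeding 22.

21/11

Expand x = 107/56 as a continued fraction with the Euclidean algorithm:
  107 = 1*56 + 51, so a_0 = 1.
  56 = 1*51 + 5, so a_1 = 1.
  51 = 10*5 + 1, so a_2 = 10.
  5 = 5*1 + 0, so a_3 = 5.
so x = [1; 1, 10, 5].
Convergents (p_i = a_i*p_{i-1} + p_{i-2}, q_i = a_i*q_{i-1} + q_{i-2} with p_{-2}=0, p_{-1}=1, q_{-2}=1, q_{-1}=0), until the denominator exceeds 22:
  i=0: a_0=1, p_0 = 1*1 + 0 = 1, q_0 = 1*0 + 1 = 1.
  i=1: a_1=1, p_1 = 1*1 + 1 = 2, q_1 = 1*1 + 0 = 1.
  i=2: a_2=10, p_2 = 10*2 + 1 = 21, q_2 = 10*1 + 1 = 11.
  i=3: a_3=5, p_3 = 5*21 + 2 = 107, q_3 = 5*11 + 1 = 56.
q_3 = 56 > 22, so the last convergent with denominator <= 22 is p_2/q_2 = 21/11.
The closest fraction with denominator <= 22 is either p_2/q_2 or the intermediate fraction (k*p_2 + p_1)/(k*q_2 + q_1) with the largest k >= 1 whose denominator stays <= 22; these approach x as k grows, and every other convergent or intermediate fraction in range is farther away.
Largest k: floor((22 - q_1)/q_2) = floor((22 - 1)/11) = 1.
That gives (1*21 + 2)/(1*11 + 1) = 23/12.
Compare the errors: |x - 21/11| = |107*11 - 21*56|/(56*11) = 1/616, and |x - 23/12| = |107*12 - 23*56|/(56*12) = 4/672.
Cross-multiplying, 1*672 = 672 < 2464 = 4*616, so 1/616 is smaller: the convergent 21/11 is closer to x than 23/12.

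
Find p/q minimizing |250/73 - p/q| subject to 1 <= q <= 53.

137/40

Expand x = 250/73 as a continued fraction with the Euclidean algorithm:
  250 = 3*73 + 31, so a_0 = 3.
  73 = 2*31 + 11, so a_1 = 2.
  31 = 2*11 + 9, so a_2 = 2.
  11 = 1*9 + 2, so a_3 = 1.
  9 = 4*2 + 1, so a_4 = 4.
  2 = 2*1 + 0, so a_5 = 2.
so x = [3; 2, 2, 1, 4, 2].
Convergents (p_i = a_i*p_{i-1} + p_{i-2}, q_i = a_i*q_{i-1} + q_{i-2} with p_{-2}=0, p_{-1}=1, q_{-2}=1, q_{-1}=0), until the denominator exceeds 53:
  i=0: a_0=3, p_0 = 3*1 + 0 = 3, q_0 = 3*0 + 1 = 1.
  i=1: a_1=2, p_1 = 2*3 + 1 = 7, q_1 = 2*1 + 0 = 2.
  i=2: a_2=2, p_2 = 2*7 + 3 = 17, q_2 = 2*2 + 1 = 5.
  i=3: a_3=1, p_3 = 1*17 + 7 = 24, q_3 = 1*5 + 2 = 7.
  i=4: a_4=4, p_4 = 4*24 + 17 = 113, q_4 = 4*7 + 5 = 33.
  i=5: a_5=2, p_5 = 2*113 + 24 = 250, q_5 = 2*33 + 7 = 73.
q_5 = 73 > 53, so the last convergent with denominator <= 53 is p_4/q_4 = 113/33.
The closest fraction with denominator <= 53 is either p_4/q_4 or the intermediate fraction (k*p_4 + p_3)/(k*q_4 + q_3) with the largest k >= 1 whose denominator stays <= 53; these approach x as k grows, and every other convergent or intermediate fraction in range is farther away.
Largest k: floor((53 - q_3)/q_4) = floor((53 - 7)/33) = 1.
That gives (1*113 + 24)/(1*33 + 7) = 137/40.
Compare the errors: |x - 113/33| = |250*33 - 113*73|/(73*33) = 1/2409, and |x - 137/40| = |250*40 - 137*73|/(73*40) = 1/2920.
Cross-multiplying, 1*2409 = 2409 < 2920 = 1*2920, so 1/2920 is smaller: the intermediate fraction 137/40 is closer to x than 113/33.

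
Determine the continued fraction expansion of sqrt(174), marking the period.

Write x_i = (sqrt(174) + m_i)/d_i with (m_0, d_0) = (0, 1). a_0 = floor(sqrt(174)) = 13, since 13^2 = 169 <= 174 < 196 = 14^2.
Iterate m_{i+1} = d_i*a_i - m_i, d_{i+1} = (174 - m_{i+1}^2)/d_i, a_{i+1} = floor((a_0 + m_{i+1})/d_{i+1}):
  m_1 = 1*13 - 0 = 13, d_1 = (174 - 13^2)/1 = 5/1 = 5, a_1 = floor((13 + 13)/5) = 5.
  m_2 = 5*5 - 13 = 12, d_2 = (174 - 12^2)/5 = 30/5 = 6, a_2 = floor((13 + 12)/6) = 4.
  m_3 = 6*4 - 12 = 12, d_3 = (174 - 12^2)/6 = 30/6 = 5, a_3 = floor((13 + 12)/5) = 5.
  m_4 = 5*5 - 12 = 13, d_4 = (174 - 13^2)/5 = 5/5 = 1, a_4 = floor((13 + 13)/1) = 26.
  m_5 = 1*26 - 13 = 13, d_5 = (174 - 13^2)/1 = 5/1 = 5: (m_5, d_5) = (m_1, d_1) = (13, 5), so from here the quotients repeat a_1, ..., a_4; the period length is 4.
Hence the expansion of sqrt(174) is a_0 = 13 followed by the repeating block 5, 4, 5, 26 (period 4).

[13; (5, 4, 5, 26)]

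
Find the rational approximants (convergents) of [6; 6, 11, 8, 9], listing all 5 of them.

6/1, 37/6, 413/67, 3341/542, 30482/4945

Using the convergent recurrence p_i = a_i*p_{i-1} + p_{i-2}, q_i = a_i*q_{i-1} + q_{i-2} with p_{-2}=0, p_{-1}=1, q_{-2}=1, q_{-1}=0:
  i=0: a_0=6, p_0 = 6*1 + 0 = 6, q_0 = 6*0 + 1 = 1.
  i=1: a_1=6, p_1 = 6*6 + 1 = 37, q_1 = 6*1 + 0 = 6.
  i=2: a_2=11, p_2 = 11*37 + 6 = 413, q_2 = 11*6 + 1 = 67.
  i=3: a_3=8, p_3 = 8*413 + 37 = 3341, q_3 = 8*67 + 6 = 542.
  i=4: a_4=9, p_4 = 9*3341 + 413 = 30482, q_4 = 9*542 + 67 = 4945.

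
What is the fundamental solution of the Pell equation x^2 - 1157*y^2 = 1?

First expand sqrt(1157) as a continued fraction. With x_i = (sqrt(1157) + m_i)/d_i and (m_0, d_0) = (0, 1): a_0 = floor(sqrt(1157)) = 34, since 34^2 = 1156 <= 1157 < 1225 = 35^2.
Iterate m_{i+1} = d_i*a_i - m_i, d_{i+1} = (1157 - m_{i+1}^2)/d_i, a_{i+1} = floor((a_0 + m_{i+1})/d_{i+1}):
  m_1 = 1*34 - 0 = 34, d_1 = (1157 - 34^2)/1 = 1/1 = 1, a_1 = floor((34 + 34)/1) = 68.
  m_2 = 1*68 - 34 = 34, d_2 = (1157 - 34^2)/1 = 1/1 = 1: (m_2, d_2) = (m_1, d_1) = (34, 1), so from here the quotient a_1 repeats; the period length is 1.
So sqrt(1157) = [34; (68)] with period length k = 1.
k is odd, so (p_{k-1}, q_{k-1}) only solves x^2 - 1157y^2 = -1 and the fundamental solution of x^2 - 1157y^2 = 1 is (p_{2k-1}, q_{2k-1}) = (p_1, q_1); compute convergents through index 1, running through the period twice.
Convergents (p_i = a_i*p_{i-1} + p_{i-2}, q_i = a_i*q_{i-1} + q_{i-2} with p_{-2}=0, p_{-1}=1, q_{-2}=1, q_{-1}=0):
  i=0: a_0=34, p_0 = 34*1 + 0 = 34, q_0 = 34*0 + 1 = 1.
  i=1: a_1=68, p_1 = 68*34 + 1 = 2313, q_1 = 68*1 + 0 = 68.
Indeed p_0^2 - 1157*q_0^2 = 1156 - 1157 = -1, not +1.
Check: 2313^2 - 1157*68^2 = 5349969 - 5349968 = 1, so (x, y) = (2313, 68) solves the equation, and by the theorem it is the least positive solution.

(x, y) = (2313, 68)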